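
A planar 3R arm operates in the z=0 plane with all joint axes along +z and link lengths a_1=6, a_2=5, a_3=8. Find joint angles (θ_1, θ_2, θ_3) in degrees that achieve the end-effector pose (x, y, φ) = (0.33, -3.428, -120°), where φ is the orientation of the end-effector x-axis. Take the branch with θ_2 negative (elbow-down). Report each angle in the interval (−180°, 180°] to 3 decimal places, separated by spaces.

90.002 -120.000 -90.003

wrist centre = target − a_3·(cos φ, sin φ) = (4.3300, 3.5002)
cos θ_2 = (31.0003−6²−5²)/(2·6·5) = -0.5000; θ_2 = -119.9996° (elbow-down)
β = atan2(3.5002,4.3300) = 38.9507°; ψ = atan2(-4.3301,3.5000) = -51.0516°
θ_1 = β − ψ = 90.0023°
θ_3 = φ − θ_1 − θ_2 = -90.0027° (wrapped to (-180°,180°])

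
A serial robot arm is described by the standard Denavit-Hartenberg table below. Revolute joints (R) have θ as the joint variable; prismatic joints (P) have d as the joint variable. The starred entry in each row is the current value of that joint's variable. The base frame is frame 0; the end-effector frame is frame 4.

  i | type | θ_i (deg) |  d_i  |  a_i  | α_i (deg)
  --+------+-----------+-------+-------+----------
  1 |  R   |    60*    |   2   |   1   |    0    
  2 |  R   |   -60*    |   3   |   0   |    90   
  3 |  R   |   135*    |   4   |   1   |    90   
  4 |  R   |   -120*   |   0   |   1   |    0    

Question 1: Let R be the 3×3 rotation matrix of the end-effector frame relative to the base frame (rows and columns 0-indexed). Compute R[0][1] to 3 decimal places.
End-effector y-axis (col 1 of R) = (-0.6124,0.5000,0.6124)
R[0][1] = -0.6124

-0.612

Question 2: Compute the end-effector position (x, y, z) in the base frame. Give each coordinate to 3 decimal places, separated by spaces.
after link 1: o_1 = (0.5000, 0.8660, 2.0000)
after link 2: o_2 = (0.5000, 0.8660, 5.0000)
after link 3: o_3 = (-0.2071, -3.1340, 5.7071)
after link 4: o_4 = (0.1464, -2.2679, 5.3536)

0.146 -2.268 5.354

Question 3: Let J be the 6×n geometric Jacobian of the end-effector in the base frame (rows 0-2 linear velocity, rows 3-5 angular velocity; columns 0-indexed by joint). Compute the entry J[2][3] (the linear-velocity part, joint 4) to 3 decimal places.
axis z_3 = (0.7071,-0.0000,0.7071); lever o_n−o_3 = (0.3536,0.8660,-0.3536)
cross product → J_v[:, 3] = (-0.6124,0.5000,0.6124)
J_ω[:, 3] = z_3
entry J[2][3] = 0.6124

0.612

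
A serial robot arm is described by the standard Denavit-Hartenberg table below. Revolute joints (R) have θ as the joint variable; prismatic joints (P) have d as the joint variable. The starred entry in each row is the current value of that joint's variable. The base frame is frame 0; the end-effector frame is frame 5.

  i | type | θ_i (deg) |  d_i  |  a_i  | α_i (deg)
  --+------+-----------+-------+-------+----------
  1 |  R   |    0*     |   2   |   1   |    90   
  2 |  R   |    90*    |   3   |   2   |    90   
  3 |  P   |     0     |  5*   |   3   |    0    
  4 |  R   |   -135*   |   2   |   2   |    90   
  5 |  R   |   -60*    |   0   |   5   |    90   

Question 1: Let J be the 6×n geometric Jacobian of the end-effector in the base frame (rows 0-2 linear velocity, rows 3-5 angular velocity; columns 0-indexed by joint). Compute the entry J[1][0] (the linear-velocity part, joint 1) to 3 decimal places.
3.670

axis z_0 = ẑ; lever o_n−o_0 = (3.6699,0.1820,3.8180)
cross product → J_v[:, 0] = (-0.1820,3.6699,0.0000)
J_ω[:, 0] = z_0
entry J[1][0] = 3.6699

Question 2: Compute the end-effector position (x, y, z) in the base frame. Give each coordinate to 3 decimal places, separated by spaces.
after link 1: o_1 = (1.0000, 0.0000, 2.0000)
after link 2: o_2 = (1.0000, -3.0000, 4.0000)
after link 3: o_3 = (6.0000, -3.0000, 7.0000)
after link 4: o_4 = (8.0000, -1.5858, 5.5858)
after link 5: o_5 = (3.6699, 0.1820, 3.8180)

3.670 0.182 3.818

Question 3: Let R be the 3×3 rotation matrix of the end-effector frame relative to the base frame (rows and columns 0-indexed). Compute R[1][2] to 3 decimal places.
End-effector z-axis (col 2 of R) = (-0.5000,-0.6124,0.6124)
R[1][2] = -0.6124

-0.612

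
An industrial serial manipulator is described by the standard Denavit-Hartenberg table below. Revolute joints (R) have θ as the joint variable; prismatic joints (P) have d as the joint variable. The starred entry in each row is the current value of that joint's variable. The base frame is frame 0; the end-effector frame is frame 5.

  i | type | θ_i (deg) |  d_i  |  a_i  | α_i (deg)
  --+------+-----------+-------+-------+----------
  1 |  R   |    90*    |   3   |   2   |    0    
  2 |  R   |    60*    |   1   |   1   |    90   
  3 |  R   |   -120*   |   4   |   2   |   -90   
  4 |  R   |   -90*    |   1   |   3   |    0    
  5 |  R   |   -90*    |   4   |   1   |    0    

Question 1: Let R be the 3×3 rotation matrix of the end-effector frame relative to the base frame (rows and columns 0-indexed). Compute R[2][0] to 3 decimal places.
End-effector x-axis (col 0 of R) = (-0.4330,0.2500,0.8660)
R[2][0] = 0.8660

0.866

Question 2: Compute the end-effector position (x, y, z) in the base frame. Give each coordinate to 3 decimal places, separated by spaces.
after link 1: o_1 = (0.0000, 2.0000, 3.0000)
after link 2: o_2 = (-0.8660, 2.5000, 4.0000)
after link 3: o_3 = (2.0000, 5.4641, 2.2679)
after link 4: o_4 = (2.7500, 8.4952, 1.7679)
after link 5: o_5 = (-0.6830, 10.4772, 0.6340)

-0.683 10.477 0.634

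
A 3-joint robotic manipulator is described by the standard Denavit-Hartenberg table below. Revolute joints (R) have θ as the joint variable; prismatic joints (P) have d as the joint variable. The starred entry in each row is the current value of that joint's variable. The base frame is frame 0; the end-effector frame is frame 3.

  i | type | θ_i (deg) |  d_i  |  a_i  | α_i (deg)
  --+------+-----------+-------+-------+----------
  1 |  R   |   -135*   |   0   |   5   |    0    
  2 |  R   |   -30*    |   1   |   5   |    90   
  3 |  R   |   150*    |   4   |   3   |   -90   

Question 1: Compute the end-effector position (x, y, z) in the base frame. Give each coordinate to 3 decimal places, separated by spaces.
after link 1: o_1 = (-3.5355, -3.5355, 0.0000)
after link 2: o_2 = (-8.3652, -4.8296, 1.0000)
after link 3: o_3 = (-6.8909, -0.2935, 2.5000)

-6.891 -0.293 2.500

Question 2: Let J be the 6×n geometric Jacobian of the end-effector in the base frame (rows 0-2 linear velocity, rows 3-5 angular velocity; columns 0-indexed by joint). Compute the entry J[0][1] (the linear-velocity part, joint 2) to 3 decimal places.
axis z_1 = (0.0000,0.0000,1.0000); lever o_n−o_1 = (-3.3554,3.2420,2.5000)
cross product → J_v[:, 1] = (-3.2420,-3.3554,0.0000)
J_ω[:, 1] = z_1
entry J[0][1] = -3.2420

-3.242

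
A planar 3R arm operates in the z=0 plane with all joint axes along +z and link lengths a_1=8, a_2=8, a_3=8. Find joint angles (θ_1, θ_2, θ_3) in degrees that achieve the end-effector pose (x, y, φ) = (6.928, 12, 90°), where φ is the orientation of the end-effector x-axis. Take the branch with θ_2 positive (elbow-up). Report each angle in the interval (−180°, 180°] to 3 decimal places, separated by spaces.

-30.000 120.001 -0.001

wrist centre = target − a_3·(cos φ, sin φ) = (6.9280, 4.0000)
cos θ_2 = (63.9972−8²−8²)/(2·8·8) = -0.5000; θ_2 = 120.0015° (elbow-up)
β = atan2(4.0000,6.9280) = 30.0007°; ψ = atan2(6.9281,3.9998) = 60.0007°
θ_1 = β − ψ = -30.0000°
θ_3 = φ − θ_1 − θ_2 = -0.0015° (wrapped to (-180°,180°])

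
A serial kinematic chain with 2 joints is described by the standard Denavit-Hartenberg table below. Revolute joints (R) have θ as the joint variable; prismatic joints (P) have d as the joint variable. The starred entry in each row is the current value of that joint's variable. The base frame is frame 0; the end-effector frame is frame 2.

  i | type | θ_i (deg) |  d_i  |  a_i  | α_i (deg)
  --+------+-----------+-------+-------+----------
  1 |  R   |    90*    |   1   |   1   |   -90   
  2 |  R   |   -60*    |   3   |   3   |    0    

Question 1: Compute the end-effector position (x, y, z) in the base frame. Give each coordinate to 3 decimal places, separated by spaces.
-3.000 2.500 3.598

after link 1: o_1 = (0.0000, 1.0000, 1.0000)
after link 2: o_2 = (-3.0000, 2.5000, 3.5981)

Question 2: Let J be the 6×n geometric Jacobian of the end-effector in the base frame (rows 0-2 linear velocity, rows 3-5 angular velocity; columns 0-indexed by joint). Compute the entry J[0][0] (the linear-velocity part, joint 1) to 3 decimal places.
axis z_0 = ẑ; lever o_n−o_0 = (-3.0000,2.5000,3.5981)
cross product → J_v[:, 0] = (-2.5000,-3.0000,0.0000)
J_ω[:, 0] = z_0
entry J[0][0] = -2.5000

-2.500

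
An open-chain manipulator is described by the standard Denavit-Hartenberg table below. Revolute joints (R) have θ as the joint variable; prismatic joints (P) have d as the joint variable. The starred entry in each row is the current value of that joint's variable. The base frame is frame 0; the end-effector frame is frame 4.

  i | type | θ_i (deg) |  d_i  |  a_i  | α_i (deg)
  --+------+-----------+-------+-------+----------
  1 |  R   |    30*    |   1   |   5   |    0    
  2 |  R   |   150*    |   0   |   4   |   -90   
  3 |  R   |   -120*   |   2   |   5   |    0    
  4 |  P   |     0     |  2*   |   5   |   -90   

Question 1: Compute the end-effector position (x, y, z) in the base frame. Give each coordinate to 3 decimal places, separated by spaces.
5.330 -1.500 9.660

after link 1: o_1 = (4.3301, 2.5000, 1.0000)
after link 2: o_2 = (0.3301, 2.5000, 1.0000)
after link 3: o_3 = (2.8301, 0.5000, 5.3301)
after link 4: o_4 = (5.3301, -1.5000, 9.6603)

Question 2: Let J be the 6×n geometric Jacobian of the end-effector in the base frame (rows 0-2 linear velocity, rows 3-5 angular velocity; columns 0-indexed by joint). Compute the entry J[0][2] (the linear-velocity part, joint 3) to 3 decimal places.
-8.660

axis z_2 = (0.0000,-1.0000,0.0000); lever o_n−o_2 = (5.0000,-4.0000,8.6603)
cross product → J_v[:, 2] = (-8.6603,0.0000,5.0000)
J_ω[:, 2] = z_2
entry J[0][2] = -8.6603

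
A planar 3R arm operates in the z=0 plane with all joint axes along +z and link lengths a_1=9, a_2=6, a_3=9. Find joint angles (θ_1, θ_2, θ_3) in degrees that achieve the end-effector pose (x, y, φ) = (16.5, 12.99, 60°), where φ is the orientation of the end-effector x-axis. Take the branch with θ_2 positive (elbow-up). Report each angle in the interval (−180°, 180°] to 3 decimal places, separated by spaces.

wrist centre = target − a_3·(cos φ, sin φ) = (12.0000, 5.1958)
cos θ_2 = (170.9960−9²−6²)/(2·9·6) = 0.5000; θ_2 = 60.0024° (elbow-up)
β = atan2(5.1958,12.0000) = 23.4117°; ψ = atan2(5.1963,11.9998) = 23.4141°
θ_1 = β − ψ = -0.0024°
θ_3 = φ − θ_1 − θ_2 = 0.0000° (wrapped to (-180°,180°])

-0.002 60.002 0.000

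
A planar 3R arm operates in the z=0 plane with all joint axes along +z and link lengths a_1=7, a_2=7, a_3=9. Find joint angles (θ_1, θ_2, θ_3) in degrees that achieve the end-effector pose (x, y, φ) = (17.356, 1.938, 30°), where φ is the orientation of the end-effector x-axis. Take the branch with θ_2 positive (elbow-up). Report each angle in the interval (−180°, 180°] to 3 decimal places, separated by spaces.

wrist centre = target − a_3·(cos φ, sin φ) = (9.5618, -2.5620)
cos θ_2 = (97.9913−7²−7²)/(2·7·7) = -0.0001; θ_2 = 90.0051° (elbow-up)
β = atan2(-2.5620,9.5618) = -14.9996°; ψ = atan2(7.0000,6.9994) = 45.0025°
θ_1 = β − ψ = -60.0022°
θ_3 = φ − θ_1 − θ_2 = -0.0029° (wrapped to (-180°,180°])

-60.002 90.005 -0.003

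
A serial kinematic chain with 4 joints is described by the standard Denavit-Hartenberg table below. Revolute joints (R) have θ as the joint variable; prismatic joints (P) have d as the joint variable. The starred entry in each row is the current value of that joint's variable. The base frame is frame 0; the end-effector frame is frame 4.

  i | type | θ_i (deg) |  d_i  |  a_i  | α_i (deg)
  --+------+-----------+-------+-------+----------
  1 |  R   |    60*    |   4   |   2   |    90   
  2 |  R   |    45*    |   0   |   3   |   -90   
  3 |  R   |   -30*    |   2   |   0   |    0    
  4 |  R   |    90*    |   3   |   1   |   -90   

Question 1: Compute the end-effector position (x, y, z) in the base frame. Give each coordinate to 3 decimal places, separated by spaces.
-0.280 1.247 10.010

after link 1: o_1 = (1.0000, 1.7321, 4.0000)
after link 2: o_2 = (2.0607, 3.5692, 6.1213)
after link 3: o_3 = (1.3536, 2.3444, 7.5355)
after link 4: o_4 = (-0.2803, 1.2465, 10.0104)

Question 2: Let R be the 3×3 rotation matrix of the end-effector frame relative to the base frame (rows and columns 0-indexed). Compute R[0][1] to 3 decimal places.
0.354

End-effector y-axis (col 1 of R) = (0.3536,0.6124,-0.7071)
R[0][1] = 0.3536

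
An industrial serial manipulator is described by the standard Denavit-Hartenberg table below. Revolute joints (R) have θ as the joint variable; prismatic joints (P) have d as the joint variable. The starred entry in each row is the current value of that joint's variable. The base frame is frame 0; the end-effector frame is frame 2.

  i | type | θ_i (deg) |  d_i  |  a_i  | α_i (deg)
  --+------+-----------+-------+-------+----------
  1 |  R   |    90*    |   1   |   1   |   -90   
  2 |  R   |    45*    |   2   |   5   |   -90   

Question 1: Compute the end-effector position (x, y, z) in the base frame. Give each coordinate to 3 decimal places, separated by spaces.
after link 1: o_1 = (0.0000, 1.0000, 1.0000)
after link 2: o_2 = (-2.0000, 4.5355, -2.5355)

-2.000 4.536 -2.536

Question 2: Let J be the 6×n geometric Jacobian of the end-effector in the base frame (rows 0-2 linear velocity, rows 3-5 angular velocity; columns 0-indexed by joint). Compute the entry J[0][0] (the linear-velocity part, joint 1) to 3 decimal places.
-4.536

axis z_0 = ẑ; lever o_n−o_0 = (-2.0000,4.5355,-2.5355)
cross product → J_v[:, 0] = (-4.5355,-2.0000,0.0000)
J_ω[:, 0] = z_0
entry J[0][0] = -4.5355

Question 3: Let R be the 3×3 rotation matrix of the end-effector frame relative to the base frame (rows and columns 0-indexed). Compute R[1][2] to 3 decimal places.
End-effector z-axis (col 2 of R) = (-0.0000,-0.7071,-0.7071)
R[1][2] = -0.7071

-0.707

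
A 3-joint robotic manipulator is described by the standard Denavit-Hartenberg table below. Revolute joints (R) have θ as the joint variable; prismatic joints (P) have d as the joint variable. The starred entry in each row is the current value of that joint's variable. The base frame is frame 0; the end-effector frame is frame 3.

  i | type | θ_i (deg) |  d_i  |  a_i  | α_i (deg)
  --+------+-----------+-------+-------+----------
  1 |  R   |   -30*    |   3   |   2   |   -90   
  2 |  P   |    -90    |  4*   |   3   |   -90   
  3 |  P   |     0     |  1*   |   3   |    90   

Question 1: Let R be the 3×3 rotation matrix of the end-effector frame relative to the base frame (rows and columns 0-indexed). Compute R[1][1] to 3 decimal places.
End-effector y-axis (col 1 of R) = (0.8660,-0.5000,-0.0000)
R[1][1] = -0.5000

-0.500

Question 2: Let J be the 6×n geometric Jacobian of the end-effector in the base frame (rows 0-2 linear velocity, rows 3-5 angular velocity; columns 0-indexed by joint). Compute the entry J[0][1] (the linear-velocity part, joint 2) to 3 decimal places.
0.500

prismatic axis z_1 = (0.5000,0.8660,0.0000)
J_v[:, 1] = z_1; J_ω[:, 1] = (0,0,0)
entry J[0][1] = 0.5000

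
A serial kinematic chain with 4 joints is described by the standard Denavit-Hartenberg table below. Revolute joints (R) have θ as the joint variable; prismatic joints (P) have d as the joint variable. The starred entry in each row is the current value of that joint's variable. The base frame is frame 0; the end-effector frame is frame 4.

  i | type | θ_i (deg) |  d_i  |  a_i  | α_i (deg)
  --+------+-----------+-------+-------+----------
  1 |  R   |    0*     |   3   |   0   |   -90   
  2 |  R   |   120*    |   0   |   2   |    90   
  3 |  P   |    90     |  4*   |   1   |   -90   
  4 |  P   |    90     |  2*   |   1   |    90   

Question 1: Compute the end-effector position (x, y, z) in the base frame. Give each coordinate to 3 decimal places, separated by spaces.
after link 1: o_1 = (0.0000, 0.0000, 3.0000)
after link 2: o_2 = (-1.0000, 0.0000, 1.2679)
after link 3: o_3 = (2.4641, 1.0000, -0.7321)
after link 4: o_4 = (2.5981, 1.0000, 1.5000)

2.598 1.000 1.500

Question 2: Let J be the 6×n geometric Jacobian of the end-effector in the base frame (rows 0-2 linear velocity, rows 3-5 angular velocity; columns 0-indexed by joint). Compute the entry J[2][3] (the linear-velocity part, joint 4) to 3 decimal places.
prismatic axis z_3 = (0.5000,0.0000,0.8660)
J_v[:, 3] = z_3; J_ω[:, 3] = (0,0,0)
entry J[2][3] = 0.8660

0.866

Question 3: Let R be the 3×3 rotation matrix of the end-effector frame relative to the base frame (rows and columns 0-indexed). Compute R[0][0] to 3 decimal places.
End-effector x-axis (col 0 of R) = (-0.8660,-0.0000,0.5000)
R[0][0] = -0.8660

-0.866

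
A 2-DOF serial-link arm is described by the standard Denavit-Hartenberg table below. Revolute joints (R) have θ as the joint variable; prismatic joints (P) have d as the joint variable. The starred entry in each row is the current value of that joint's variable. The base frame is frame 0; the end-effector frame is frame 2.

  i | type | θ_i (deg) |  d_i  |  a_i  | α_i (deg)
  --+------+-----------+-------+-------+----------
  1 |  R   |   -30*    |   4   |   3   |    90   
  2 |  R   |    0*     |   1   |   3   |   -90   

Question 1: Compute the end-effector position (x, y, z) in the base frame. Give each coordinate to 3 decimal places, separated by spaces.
4.696 -3.866 4.000

after link 1: o_1 = (2.5981, -1.5000, 4.0000)
after link 2: o_2 = (4.6962, -3.8660, 4.0000)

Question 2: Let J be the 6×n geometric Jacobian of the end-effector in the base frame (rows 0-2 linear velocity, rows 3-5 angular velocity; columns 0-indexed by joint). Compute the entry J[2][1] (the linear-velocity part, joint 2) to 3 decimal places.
3.000

axis z_1 = (-0.5000,-0.8660,0.0000); lever o_n−o_1 = (2.0981,-2.3660,0.0000)
cross product → J_v[:, 1] = (0.0000,0.0000,3.0000)
J_ω[:, 1] = z_1
entry J[2][1] = 3.0000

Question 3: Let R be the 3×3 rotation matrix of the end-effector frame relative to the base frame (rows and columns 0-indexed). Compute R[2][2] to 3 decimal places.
1.000

End-effector z-axis (col 2 of R) = (0.0000,0.0000,1.0000)
R[2][2] = 1.0000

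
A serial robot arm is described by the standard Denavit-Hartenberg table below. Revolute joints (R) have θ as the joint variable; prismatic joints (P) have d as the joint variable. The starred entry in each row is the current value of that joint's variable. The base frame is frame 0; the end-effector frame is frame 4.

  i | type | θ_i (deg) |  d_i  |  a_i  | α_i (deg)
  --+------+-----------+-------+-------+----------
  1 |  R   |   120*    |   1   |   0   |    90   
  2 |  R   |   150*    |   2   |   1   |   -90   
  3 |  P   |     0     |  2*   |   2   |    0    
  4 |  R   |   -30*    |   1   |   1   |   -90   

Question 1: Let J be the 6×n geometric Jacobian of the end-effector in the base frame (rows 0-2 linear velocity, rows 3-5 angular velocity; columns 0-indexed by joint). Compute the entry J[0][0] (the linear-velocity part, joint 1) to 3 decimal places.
2.949

axis z_0 = ẑ; lever o_n−o_0 = (4.5891,-2.9486,0.3349)
cross product → J_v[:, 0] = (2.9486,4.5891,-0.0000)
J_ω[:, 0] = z_0
entry J[0][0] = 2.9486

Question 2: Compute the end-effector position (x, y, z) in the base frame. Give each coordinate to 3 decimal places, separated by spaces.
after link 1: o_1 = (0.0000, 0.0000, 1.0000)
after link 2: o_2 = (2.1651, 0.2500, 1.5000)
after link 3: o_3 = (3.5311, -2.1160, 0.7679)
after link 4: o_4 = (4.5891, -2.9486, 0.3349)

4.589 -2.949 0.335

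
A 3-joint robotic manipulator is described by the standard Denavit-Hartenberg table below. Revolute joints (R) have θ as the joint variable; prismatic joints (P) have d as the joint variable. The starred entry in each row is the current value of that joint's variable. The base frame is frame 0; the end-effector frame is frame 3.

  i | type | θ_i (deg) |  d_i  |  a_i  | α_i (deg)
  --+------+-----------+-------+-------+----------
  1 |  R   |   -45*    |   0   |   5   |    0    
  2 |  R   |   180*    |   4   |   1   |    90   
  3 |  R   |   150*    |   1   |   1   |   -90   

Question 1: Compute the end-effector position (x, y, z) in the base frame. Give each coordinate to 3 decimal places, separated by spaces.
after link 1: o_1 = (3.5355, -3.5355, 0.0000)
after link 2: o_2 = (2.8284, -2.8284, 4.0000)
after link 3: o_3 = (4.1479, -2.7337, 4.5000)

4.148 -2.734 4.500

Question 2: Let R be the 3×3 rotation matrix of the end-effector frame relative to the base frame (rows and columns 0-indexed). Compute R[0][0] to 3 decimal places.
0.612

End-effector x-axis (col 0 of R) = (0.6124,-0.6124,0.5000)
R[0][0] = 0.6124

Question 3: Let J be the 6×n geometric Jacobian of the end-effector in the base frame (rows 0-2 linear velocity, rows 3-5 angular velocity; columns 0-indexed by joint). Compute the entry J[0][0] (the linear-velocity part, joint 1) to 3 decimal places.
axis z_0 = ẑ; lever o_n−o_0 = (4.1479,-2.7337,4.5000)
cross product → J_v[:, 0] = (2.7337,4.1479,-0.0000)
J_ω[:, 0] = z_0
entry J[0][0] = 2.7337

2.734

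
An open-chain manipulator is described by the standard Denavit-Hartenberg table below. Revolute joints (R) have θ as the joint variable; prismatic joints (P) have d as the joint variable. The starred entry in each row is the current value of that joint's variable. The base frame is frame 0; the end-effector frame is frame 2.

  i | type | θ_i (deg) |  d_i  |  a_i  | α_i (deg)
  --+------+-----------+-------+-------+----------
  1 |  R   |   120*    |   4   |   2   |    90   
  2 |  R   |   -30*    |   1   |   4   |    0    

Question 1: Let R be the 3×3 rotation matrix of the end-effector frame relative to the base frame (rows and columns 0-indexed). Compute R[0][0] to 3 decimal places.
-0.433

End-effector x-axis (col 0 of R) = (-0.4330,0.7500,-0.5000)
R[0][0] = -0.4330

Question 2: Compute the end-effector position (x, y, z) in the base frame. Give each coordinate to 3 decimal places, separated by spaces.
-1.866 5.232 2.000

after link 1: o_1 = (-1.0000, 1.7321, 4.0000)
after link 2: o_2 = (-1.8660, 5.2321, 2.0000)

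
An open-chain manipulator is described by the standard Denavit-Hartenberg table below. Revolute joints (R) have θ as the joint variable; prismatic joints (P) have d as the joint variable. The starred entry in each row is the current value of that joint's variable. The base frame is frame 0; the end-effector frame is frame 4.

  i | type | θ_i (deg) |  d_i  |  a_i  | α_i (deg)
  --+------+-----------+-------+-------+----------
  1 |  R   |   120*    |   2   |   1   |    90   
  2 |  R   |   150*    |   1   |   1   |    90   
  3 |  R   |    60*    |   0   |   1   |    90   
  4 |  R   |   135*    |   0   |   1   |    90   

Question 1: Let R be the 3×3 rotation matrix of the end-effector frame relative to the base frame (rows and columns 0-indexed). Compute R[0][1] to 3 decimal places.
-0.058

End-effector y-axis (col 1 of R) = (-0.0580,-0.8995,0.4330)
R[0][1] = -0.0580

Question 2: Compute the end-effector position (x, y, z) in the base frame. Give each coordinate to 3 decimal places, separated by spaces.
0.905 0.939 3.186

after link 1: o_1 = (-0.5000, 0.8660, 2.0000)
after link 2: o_2 = (0.7990, 0.6160, 2.5000)
after link 3: o_3 = (1.7655, 0.6740, 2.7500)
after link 4: o_4 = (0.9053, 0.9392, 3.1856)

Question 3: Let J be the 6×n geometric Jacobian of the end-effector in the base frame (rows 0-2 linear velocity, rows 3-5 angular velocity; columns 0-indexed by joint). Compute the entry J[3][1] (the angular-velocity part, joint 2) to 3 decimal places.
axis z_1 = (0.8660,0.5000,0.0000); lever o_n−o_1 = (1.4053,0.0732,1.1856)
cross product → J_v[:, 1] = (0.5928,-1.0268,-0.6393)
J_ω[:, 1] = z_1
entry J[3][1] = 0.8660

0.866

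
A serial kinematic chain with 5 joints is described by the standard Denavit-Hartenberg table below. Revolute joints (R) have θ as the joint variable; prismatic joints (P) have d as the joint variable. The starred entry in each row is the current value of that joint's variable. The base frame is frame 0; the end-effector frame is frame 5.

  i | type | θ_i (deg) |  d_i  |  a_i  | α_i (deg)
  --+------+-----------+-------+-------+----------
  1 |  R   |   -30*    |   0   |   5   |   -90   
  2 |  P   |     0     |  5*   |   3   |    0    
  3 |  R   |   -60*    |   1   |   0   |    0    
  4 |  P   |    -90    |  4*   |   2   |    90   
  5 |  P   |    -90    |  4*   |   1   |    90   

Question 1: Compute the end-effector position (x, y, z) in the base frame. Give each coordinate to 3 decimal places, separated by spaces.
after link 1: o_1 = (4.3301, -2.5000, 0.0000)
after link 2: o_2 = (9.4282, 0.3301, 0.0000)
after link 3: o_3 = (9.9282, 1.1962, 0.0000)
after link 4: o_4 = (10.4282, 5.5263, 1.0000)
after link 5: o_5 = (8.1962, 5.6603, -2.4641)

8.196 5.660 -2.464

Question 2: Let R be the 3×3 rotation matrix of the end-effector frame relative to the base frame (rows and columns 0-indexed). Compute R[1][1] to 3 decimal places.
0.250

End-effector y-axis (col 1 of R) = (-0.4330,0.2500,-0.8660)
R[1][1] = 0.2500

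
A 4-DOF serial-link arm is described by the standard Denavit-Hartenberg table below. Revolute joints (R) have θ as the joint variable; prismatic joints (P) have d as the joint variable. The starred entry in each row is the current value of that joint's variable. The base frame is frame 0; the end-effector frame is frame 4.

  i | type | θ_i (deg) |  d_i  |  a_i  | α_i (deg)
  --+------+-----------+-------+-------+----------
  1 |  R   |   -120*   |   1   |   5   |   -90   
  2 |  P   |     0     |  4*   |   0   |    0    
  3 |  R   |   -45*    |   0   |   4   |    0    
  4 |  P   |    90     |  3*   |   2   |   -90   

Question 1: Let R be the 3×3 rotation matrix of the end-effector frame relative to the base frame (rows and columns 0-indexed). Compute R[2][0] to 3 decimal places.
-0.707

End-effector x-axis (col 0 of R) = (-0.3536,-0.6124,-0.7071)
R[2][0] = -0.7071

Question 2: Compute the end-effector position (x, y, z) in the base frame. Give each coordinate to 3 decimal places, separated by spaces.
1.441 -11.504 2.414

after link 1: o_1 = (-2.5000, -4.3301, 1.0000)
after link 2: o_2 = (0.9641, -6.3301, 1.0000)
after link 3: o_3 = (-0.4501, -8.7796, 3.8284)
after link 4: o_4 = (1.4409, -11.5044, 2.4142)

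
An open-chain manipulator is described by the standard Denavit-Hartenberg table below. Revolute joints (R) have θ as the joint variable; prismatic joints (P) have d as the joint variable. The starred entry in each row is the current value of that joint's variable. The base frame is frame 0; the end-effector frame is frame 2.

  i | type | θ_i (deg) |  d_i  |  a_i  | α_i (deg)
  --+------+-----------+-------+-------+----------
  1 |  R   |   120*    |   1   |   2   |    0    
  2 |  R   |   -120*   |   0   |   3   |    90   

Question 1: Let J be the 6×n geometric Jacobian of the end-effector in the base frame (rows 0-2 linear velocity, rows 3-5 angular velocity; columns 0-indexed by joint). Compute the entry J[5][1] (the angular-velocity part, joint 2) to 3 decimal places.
axis z_1 = (0.0000,0.0000,1.0000); lever o_n−o_1 = (3.0000,-0.0000,0.0000)
cross product → J_v[:, 1] = (0.0000,3.0000,-0.0000)
J_ω[:, 1] = z_1
entry J[5][1] = 1.0000

1.000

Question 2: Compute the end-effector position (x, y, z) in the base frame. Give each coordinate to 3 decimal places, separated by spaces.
2.000 1.732 1.000

after link 1: o_1 = (-1.0000, 1.7321, 1.0000)
after link 2: o_2 = (2.0000, 1.7321, 1.0000)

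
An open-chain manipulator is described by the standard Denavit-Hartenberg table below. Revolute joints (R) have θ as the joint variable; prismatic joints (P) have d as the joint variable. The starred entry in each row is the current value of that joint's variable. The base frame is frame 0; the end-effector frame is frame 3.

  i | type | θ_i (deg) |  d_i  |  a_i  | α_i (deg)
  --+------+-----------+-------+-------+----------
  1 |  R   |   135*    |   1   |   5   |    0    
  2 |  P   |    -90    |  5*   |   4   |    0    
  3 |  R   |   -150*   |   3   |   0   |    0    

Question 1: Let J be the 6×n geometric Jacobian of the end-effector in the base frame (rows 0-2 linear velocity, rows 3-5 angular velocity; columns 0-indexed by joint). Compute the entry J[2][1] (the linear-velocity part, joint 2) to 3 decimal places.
prismatic axis z_1 = (0.0000,0.0000,1.0000)
J_v[:, 1] = z_1; J_ω[:, 1] = (0,0,0)
entry J[2][1] = 1.0000

1.000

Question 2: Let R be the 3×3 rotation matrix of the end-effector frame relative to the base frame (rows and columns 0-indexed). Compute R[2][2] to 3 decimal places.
End-effector z-axis (col 2 of R) = (0.0000,0.0000,1.0000)
R[2][2] = 1.0000

1.000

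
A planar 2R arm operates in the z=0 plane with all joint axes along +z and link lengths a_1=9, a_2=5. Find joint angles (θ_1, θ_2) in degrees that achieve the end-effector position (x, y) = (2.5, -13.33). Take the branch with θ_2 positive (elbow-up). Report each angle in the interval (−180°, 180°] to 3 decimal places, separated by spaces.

-90.001 30.004

cos θ_2 = (183.9389−9²−5²)/(2·9·5) = 0.8660; θ_2 = 30.0043° (elbow-up)
β = atan2(-13.3300,2.5000) = -79.3777°; ψ = atan2(2.5003,13.3299) = 10.6237°
θ_1 = β − ψ = -90.0014°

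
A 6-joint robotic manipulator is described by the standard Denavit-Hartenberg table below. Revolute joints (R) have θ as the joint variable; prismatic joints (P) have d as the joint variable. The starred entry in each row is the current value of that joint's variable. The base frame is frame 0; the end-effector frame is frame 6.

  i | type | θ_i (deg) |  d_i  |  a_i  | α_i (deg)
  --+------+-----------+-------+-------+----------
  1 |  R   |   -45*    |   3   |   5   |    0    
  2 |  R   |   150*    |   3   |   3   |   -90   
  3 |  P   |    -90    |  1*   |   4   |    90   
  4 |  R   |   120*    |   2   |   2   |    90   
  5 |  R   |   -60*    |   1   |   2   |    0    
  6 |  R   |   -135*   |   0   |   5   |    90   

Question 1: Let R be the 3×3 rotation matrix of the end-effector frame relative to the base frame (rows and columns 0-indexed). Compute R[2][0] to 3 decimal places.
0.483

End-effector x-axis (col 0 of R) = (0.8750,-0.0335,0.4830)
R[2][0] = 0.4830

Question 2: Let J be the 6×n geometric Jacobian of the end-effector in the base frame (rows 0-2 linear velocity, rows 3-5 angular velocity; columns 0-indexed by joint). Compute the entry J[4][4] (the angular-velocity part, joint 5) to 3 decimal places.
axis z_4 = (-0.4830,-0.1294,0.8660); lever o_n−o_4 = (2.6072,1.1520,2.7808)
cross product → J_v[:, 4] = (-1.3575,3.6010,-0.2190)
J_ω[:, 4] = z_4
entry J[4][4] = -0.1294

-0.129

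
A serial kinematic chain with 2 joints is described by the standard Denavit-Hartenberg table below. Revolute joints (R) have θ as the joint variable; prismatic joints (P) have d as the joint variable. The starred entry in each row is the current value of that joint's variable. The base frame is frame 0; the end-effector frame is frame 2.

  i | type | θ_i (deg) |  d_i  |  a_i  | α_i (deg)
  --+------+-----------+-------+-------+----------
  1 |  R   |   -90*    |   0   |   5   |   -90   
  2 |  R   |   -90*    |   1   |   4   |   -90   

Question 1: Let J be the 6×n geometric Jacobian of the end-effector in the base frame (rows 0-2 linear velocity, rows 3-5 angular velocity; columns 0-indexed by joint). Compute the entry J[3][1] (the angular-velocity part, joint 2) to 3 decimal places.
1.000

axis z_1 = (1.0000,0.0000,0.0000); lever o_n−o_1 = (1.0000,0.0000,4.0000)
cross product → J_v[:, 1] = (0.0000,-4.0000,-0.0000)
J_ω[:, 1] = z_1
entry J[3][1] = 1.0000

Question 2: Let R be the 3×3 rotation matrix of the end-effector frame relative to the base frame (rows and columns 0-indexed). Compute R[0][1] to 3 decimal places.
End-effector y-axis (col 1 of R) = (-1.0000,-0.0000,-0.0000)
R[0][1] = -1.0000

-1.000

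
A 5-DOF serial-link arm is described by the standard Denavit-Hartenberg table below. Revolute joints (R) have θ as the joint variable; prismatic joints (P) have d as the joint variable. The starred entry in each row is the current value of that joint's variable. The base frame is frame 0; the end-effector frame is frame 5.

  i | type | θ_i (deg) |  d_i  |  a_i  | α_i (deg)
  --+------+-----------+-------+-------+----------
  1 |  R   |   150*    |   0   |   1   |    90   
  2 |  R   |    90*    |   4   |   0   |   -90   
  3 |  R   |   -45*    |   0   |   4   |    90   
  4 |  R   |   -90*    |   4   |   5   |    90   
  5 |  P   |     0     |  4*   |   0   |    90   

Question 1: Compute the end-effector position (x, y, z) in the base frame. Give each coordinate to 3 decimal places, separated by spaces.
after link 1: o_1 = (-0.8660, 0.5000, 0.0000)
after link 2: o_2 = (1.1340, 3.9641, 0.0000)
after link 3: o_3 = (2.5482, 6.4136, 2.8284)
after link 4: o_4 = (-0.3677, 11.3631, 0.0000)
after link 5: o_5 = (-1.7819, 8.9136, -2.8284)

-1.782 8.914 -2.828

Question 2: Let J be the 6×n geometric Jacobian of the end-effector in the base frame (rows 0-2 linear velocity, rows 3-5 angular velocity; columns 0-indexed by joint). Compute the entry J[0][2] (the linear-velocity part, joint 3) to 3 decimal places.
1.414

axis z_2 = (0.8660,-0.5000,0.0000); lever o_n−o_2 = (-2.9159,4.9495,-2.8284)
cross product → J_v[:, 2] = (1.4142,2.4495,2.8284)
J_ω[:, 2] = z_2
entry J[0][2] = 1.4142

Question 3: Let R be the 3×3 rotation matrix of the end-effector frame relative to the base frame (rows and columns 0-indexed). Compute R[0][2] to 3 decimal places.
-0.354

End-effector z-axis (col 2 of R) = (-0.3536,-0.6124,0.7071)
R[0][2] = -0.3536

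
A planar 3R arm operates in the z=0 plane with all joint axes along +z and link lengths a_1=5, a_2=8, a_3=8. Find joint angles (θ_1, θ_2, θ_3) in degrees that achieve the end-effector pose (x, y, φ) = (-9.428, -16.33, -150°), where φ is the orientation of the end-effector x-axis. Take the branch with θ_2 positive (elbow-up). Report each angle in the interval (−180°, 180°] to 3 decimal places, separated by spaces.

wrist centre = target − a_3·(cos φ, sin φ) = (-2.4998, -12.3300)
cos θ_2 = (158.2779−5²−8²)/(2·5·8) = 0.8660; θ_2 = 30.0059° (elbow-up)
β = atan2(-12.3300,-2.4998) = -101.4609°; ψ = atan2(4.0007,11.9278) = 18.5420°
θ_1 = β − ψ = -120.0029°
θ_3 = φ − θ_1 − θ_2 = -60.0030° (wrapped to (-180°,180°])

-120.003 30.006 -60.003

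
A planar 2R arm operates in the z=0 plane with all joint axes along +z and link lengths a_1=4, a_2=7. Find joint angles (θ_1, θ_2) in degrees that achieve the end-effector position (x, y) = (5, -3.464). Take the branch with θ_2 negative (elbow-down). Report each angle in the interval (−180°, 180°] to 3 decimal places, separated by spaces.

50.572 -120.001

cos θ_2 = (36.9993−4²−7²)/(2·4·7) = -0.5000; θ_2 = -120.0008° (elbow-down)
β = atan2(-3.4640,5.0000) = -34.7142°; ψ = atan2(-6.0621,0.4999) = -85.2858°
θ_1 = β − ψ = 50.5716°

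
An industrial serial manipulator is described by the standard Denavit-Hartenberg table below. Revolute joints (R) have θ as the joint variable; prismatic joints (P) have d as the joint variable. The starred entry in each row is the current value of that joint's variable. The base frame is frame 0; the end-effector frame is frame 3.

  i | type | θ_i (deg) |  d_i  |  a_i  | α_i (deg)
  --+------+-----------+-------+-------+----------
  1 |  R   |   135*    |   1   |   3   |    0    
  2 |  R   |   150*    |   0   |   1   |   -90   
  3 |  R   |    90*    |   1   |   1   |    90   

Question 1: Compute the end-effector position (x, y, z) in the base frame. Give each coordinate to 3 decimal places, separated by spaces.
-0.897 1.414 0.000

after link 1: o_1 = (-2.1213, 2.1213, 1.0000)
after link 2: o_2 = (-1.8625, 1.1554, 1.0000)
after link 3: o_3 = (-0.8966, 1.4142, 0.0000)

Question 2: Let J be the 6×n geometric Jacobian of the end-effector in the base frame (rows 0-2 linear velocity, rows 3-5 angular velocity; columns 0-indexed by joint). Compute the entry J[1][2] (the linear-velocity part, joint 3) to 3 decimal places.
axis z_2 = (0.9659,0.2588,0.0000); lever o_n−o_2 = (0.9659,0.2588,-1.0000)
cross product → J_v[:, 2] = (-0.2588,0.9659,-0.0000)
J_ω[:, 2] = z_2
entry J[1][2] = 0.9659

0.966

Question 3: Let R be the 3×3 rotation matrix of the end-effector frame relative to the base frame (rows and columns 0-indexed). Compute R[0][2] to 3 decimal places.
End-effector z-axis (col 2 of R) = (0.2588,-0.9659,0.0000)
R[0][2] = 0.2588

0.259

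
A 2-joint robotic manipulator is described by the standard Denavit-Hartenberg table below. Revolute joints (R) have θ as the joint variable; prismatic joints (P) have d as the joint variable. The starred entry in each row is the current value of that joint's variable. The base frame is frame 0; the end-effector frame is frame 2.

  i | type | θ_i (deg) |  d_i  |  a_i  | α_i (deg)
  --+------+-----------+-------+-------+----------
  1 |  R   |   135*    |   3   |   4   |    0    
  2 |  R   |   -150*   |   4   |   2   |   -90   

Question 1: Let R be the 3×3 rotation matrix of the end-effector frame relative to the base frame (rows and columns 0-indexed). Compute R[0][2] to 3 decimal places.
End-effector z-axis (col 2 of R) = (0.2588,0.9659,0.0000)
R[0][2] = 0.2588

0.259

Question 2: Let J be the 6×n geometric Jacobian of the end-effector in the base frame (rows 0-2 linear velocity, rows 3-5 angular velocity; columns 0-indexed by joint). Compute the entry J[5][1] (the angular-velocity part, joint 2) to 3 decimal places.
1.000

axis z_1 = (0.0000,0.0000,1.0000); lever o_n−o_1 = (1.9319,-0.5176,4.0000)
cross product → J_v[:, 1] = (0.5176,1.9319,-0.0000)
J_ω[:, 1] = z_1
entry J[5][1] = 1.0000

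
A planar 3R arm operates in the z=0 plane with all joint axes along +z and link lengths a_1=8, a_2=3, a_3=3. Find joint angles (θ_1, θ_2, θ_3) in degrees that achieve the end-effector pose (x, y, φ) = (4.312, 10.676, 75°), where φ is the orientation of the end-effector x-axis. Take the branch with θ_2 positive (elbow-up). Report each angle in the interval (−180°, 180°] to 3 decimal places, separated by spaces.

45.000 89.999 -59.999

wrist centre = target − a_3·(cos φ, sin φ) = (3.5355, 7.7782)
cos θ_2 = (73.0008−8²−3²)/(2·8·3) = 0.0000; θ_2 = 89.9990° (elbow-up)
β = atan2(7.7782,3.5355) = 65.5561°; ψ = atan2(3.0000,8.0001) = 20.5559°
θ_1 = β − ψ = 45.0002°
θ_3 = φ − θ_1 − θ_2 = -59.9992° (wrapped to (-180°,180°])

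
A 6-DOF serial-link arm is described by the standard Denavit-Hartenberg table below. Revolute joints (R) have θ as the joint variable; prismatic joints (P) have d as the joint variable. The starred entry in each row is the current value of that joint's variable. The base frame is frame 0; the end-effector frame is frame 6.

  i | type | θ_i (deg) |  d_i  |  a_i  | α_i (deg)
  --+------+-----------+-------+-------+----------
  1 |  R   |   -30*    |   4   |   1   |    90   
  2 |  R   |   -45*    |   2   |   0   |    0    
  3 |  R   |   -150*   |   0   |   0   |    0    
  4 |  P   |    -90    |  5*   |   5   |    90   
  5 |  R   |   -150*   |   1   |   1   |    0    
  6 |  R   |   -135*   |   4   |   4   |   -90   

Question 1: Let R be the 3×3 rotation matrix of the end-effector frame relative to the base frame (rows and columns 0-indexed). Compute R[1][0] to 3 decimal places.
End-effector x-axis (col 0 of R) = (-0.4250,-0.8700,0.2500)
R[1][0] = -0.8700

-0.870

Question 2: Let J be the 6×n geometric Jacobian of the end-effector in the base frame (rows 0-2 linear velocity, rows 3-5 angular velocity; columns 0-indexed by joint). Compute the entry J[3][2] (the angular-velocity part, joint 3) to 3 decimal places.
axis z_2 = (-0.5000,-0.8660,0.0000); lever o_n−o_2 = (1.1594,-10.3269,3.6990)
cross product → J_v[:, 2] = (-3.2034,1.8495,6.1675)
J_ω[:, 2] = z_2
entry J[3][2] = -0.5000

-0.500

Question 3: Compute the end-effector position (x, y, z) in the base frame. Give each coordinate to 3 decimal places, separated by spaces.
after link 1: o_1 = (0.8660, -0.5000, 4.0000)
after link 2: o_2 = (-0.1340, -2.2321, 4.0000)
after link 3: o_3 = (-0.1340, -2.2321, 4.0000)
after link 4: o_4 = (-1.5133, -7.2092, 8.8296)
after link 5: o_5 = (-0.6209, -7.1471, 7.7343)
after link 6: o_6 = (1.0254, -12.5590, 7.6990)

1.025 -12.559 7.699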